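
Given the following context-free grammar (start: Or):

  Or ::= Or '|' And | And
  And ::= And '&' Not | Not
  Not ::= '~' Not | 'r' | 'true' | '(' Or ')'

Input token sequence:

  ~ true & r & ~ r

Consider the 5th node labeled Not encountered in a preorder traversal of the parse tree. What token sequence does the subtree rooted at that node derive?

[Or [And [And [And [Not ~ [Not true]]] & [Not r]] & [Not ~ [Not r]]]]

r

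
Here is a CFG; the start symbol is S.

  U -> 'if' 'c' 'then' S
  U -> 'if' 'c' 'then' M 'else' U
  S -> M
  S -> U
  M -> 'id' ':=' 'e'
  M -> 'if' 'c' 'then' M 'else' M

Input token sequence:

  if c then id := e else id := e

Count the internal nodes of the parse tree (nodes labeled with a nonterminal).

4

[S [M if c then [M id := e] else [M id := e]]]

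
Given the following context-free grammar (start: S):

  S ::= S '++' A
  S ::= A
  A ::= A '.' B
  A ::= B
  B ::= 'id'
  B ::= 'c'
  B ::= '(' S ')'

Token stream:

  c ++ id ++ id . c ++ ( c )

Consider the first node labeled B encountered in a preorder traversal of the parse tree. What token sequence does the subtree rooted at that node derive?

[S [S [S [S [A [B c]]] ++ [A [B id]]] ++ [A [A [B id]] . [B c]]] ++ [A [B ( [S [A [B c]]] )]]]

c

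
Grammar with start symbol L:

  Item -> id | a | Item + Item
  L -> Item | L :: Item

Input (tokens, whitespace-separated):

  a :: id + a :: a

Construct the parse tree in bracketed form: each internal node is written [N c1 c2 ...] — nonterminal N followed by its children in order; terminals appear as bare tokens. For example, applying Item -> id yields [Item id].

[L [L [L [Item a]] :: [Item [Item id] + [Item a]]] :: [Item a]]

L
L :: Item
L :: Item :: Item
Item :: Item :: Item
a :: Item :: Item
a :: Item + Item :: Item
a :: id + Item :: Item
a :: id + a :: Item
a :: id + a :: a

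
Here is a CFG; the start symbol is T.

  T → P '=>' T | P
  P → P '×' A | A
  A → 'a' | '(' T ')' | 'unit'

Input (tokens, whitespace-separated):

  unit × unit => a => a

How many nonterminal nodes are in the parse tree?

[T [P [P [A unit]] × [A unit]] => [T [P [A a]] => [T [P [A a]]]]]

11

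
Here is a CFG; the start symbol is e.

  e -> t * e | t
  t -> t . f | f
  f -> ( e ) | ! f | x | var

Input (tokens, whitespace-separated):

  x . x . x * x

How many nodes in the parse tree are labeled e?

[e [t [t [t [f x]] . [f x]] . [f x]] * [e [t [f x]]]]

2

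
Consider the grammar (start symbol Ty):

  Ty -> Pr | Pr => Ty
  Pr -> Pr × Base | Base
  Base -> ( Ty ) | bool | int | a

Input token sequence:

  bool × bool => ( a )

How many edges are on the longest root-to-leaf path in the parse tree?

[Ty [Pr [Pr [Base bool]] × [Base bool]] => [Ty [Pr [Base ( [Ty [Pr [Base a]]] )]]]]

7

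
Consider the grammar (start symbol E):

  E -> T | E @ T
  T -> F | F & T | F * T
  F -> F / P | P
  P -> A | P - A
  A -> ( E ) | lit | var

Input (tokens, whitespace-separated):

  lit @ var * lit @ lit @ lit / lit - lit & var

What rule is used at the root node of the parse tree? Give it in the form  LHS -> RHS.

[E [E [E [E [T [F [P [A lit]]]]] @ [T [F [P [A var]]] * [T [F [P [A lit]]]]]] @ [T [F [P [A lit]]]]] @ [T [F [F [P [A lit]]] / [P [P [A lit]] - [A lit]]] & [T [F [P [A var]]]]]]

E -> E @ T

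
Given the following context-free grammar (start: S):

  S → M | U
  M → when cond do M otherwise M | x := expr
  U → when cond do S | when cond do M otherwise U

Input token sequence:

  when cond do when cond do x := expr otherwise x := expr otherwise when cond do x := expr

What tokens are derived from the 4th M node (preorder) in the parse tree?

x := expr

[S [U when cond do [M when cond do [M x := expr] otherwise [M x := expr]] otherwise [U when cond do [S [M x := expr]]]]]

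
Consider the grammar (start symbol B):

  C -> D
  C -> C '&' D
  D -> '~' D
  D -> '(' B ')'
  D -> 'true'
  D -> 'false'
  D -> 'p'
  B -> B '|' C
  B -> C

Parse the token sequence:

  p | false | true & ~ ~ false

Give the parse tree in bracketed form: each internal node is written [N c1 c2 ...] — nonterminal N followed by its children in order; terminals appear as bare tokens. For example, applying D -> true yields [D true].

[B [B [B [C [D p]]] | [C [D false]]] | [C [C [D true]] & [D ~ [D ~ [D false]]]]]

B
B | C
B | C | C
C | C | C
D | C | C
p | C | C
p | D | C
p | false | C
p | false | C & D
p | false | D & D
p | false | true & D
p | false | true & ~ D
p | false | true & ~ ~ D
p | false | true & ~ ~ false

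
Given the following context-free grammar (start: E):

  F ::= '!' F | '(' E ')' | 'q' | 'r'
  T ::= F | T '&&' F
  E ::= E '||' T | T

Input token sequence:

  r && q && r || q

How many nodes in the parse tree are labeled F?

[E [E [T [T [T [F r]] && [F q]] && [F r]]] || [T [F q]]]

4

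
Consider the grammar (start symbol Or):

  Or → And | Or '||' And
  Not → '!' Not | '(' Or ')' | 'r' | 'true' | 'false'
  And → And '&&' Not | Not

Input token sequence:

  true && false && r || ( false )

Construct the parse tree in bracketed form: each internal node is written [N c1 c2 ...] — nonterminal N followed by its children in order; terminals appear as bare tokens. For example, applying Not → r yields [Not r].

[Or [Or [And [And [And [Not true]] && [Not false]] && [Not r]]] || [And [Not ( [Or [And [Not false]]] )]]]

Or
Or || And
And || And
And && Not || And
And && Not && Not || And
Not && Not && Not || And
true && Not && Not || And
true && false && Not || And
true && false && r || And
true && false && r || Not
true && false && r || ( Or )
true && false && r || ( And )
true && false && r || ( Not )
true && false && r || ( false )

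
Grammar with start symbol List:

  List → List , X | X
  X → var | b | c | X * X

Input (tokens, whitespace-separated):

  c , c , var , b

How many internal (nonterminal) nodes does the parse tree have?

[List [List [List [List [X c]] , [X c]] , [X var]] , [X b]]

8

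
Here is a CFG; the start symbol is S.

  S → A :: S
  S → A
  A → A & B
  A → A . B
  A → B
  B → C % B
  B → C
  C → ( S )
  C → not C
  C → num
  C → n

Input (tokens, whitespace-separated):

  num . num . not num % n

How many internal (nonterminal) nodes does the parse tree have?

[S [A [A [A [B [C num]]] . [B [C num]]] . [B [C not [C num]] % [B [C n]]]]]

13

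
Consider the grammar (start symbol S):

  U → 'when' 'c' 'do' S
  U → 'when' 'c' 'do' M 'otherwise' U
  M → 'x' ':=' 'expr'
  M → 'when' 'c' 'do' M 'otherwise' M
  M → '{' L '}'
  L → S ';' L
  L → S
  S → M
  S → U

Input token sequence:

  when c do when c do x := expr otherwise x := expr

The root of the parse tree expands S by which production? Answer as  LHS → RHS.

S → U

[S [U when c do [S [M when c do [M x := expr] otherwise [M x := expr]]]]]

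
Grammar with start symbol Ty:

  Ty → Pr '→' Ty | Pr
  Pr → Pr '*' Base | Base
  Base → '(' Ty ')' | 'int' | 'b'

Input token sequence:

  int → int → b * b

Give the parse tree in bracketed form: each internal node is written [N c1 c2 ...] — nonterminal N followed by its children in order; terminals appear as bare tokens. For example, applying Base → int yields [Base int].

Ty
Pr → Ty
Base → Ty
int → Ty
int → Pr → Ty
int → Base → Ty
int → int → Ty
int → int → Pr
int → int → Pr * Base
int → int → Base * Base
int → int → b * Base
int → int → b * b

[Ty [Pr [Base int]] → [Ty [Pr [Base int]] → [Ty [Pr [Pr [Base b]] * [Base b]]]]]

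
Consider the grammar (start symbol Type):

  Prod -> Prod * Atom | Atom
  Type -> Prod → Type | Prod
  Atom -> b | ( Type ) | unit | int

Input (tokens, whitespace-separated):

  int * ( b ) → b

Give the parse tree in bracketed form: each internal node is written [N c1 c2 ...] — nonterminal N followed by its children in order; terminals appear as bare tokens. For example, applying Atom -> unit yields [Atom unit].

Type
Prod → Type
Prod * Atom → Type
Atom * Atom → Type
int * Atom → Type
int * ( Type ) → Type
int * ( Prod ) → Type
int * ( Atom ) → Type
int * ( b ) → Type
int * ( b ) → Prod
int * ( b ) → Atom
int * ( b ) → b

[Type [Prod [Prod [Atom int]] * [Atom ( [Type [Prod [Atom b]]] )]] → [Type [Prod [Atom b]]]]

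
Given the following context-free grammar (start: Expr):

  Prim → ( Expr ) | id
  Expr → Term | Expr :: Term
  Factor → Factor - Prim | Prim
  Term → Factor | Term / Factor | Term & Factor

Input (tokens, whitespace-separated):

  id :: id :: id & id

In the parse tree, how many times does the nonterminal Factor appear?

[Expr [Expr [Expr [Term [Factor [Prim id]]]] :: [Term [Factor [Prim id]]]] :: [Term [Term [Factor [Prim id]]] & [Factor [Prim id]]]]

4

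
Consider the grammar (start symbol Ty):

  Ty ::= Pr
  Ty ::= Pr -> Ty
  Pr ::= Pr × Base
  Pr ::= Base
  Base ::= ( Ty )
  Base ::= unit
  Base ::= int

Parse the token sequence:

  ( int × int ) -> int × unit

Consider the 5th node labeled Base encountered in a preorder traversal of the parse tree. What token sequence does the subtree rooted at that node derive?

unit

[Ty [Pr [Base ( [Ty [Pr [Pr [Base int]] × [Base int]]] )]] -> [Ty [Pr [Pr [Base int]] × [Base unit]]]]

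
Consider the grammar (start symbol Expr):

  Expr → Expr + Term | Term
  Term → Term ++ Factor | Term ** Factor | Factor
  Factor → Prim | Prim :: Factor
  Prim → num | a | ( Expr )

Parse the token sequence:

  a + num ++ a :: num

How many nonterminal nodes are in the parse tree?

13

[Expr [Expr [Term [Factor [Prim a]]]] + [Term [Term [Factor [Prim num]]] ++ [Factor [Prim a] :: [Factor [Prim num]]]]]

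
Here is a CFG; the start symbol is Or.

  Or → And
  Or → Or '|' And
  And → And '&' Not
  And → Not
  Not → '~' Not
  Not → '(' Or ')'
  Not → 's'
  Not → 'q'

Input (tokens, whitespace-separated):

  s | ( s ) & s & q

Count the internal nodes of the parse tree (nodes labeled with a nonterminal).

[Or [Or [And [Not s]]] | [And [And [And [Not ( [Or [And [Not s]]] )]] & [Not s]] & [Not q]]]

13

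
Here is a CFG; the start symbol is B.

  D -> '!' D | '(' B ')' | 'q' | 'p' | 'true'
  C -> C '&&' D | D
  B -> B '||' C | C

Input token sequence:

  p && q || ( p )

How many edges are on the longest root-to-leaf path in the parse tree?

6

[B [B [C [C [D p]] && [D q]]] || [C [D ( [B [C [D p]]] )]]]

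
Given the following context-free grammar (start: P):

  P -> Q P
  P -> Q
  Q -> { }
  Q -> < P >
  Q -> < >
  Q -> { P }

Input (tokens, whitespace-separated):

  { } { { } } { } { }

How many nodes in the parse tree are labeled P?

5

[P [Q { }] [P [Q { [P [Q { }]] }] [P [Q { }] [P [Q { }]]]]]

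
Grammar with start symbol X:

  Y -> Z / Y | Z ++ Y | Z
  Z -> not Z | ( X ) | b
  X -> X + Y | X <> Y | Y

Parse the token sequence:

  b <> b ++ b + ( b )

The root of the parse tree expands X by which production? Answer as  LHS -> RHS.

X -> X + Y

[X [X [X [Y [Z b]]] <> [Y [Z b] ++ [Y [Z b]]]] + [Y [Z ( [X [Y [Z b]]] )]]]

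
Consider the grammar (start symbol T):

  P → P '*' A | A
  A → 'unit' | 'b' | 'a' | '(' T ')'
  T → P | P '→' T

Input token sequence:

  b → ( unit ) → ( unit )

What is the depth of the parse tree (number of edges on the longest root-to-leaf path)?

[T [P [A b]] → [T [P [A ( [T [P [A unit]]] )]] → [T [P [A ( [T [P [A unit]]] )]]]]]

8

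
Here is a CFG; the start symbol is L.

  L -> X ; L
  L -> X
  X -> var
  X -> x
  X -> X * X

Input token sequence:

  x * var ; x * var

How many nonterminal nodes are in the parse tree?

[L [X [X x] * [X var]] ; [L [X [X x] * [X var]]]]

8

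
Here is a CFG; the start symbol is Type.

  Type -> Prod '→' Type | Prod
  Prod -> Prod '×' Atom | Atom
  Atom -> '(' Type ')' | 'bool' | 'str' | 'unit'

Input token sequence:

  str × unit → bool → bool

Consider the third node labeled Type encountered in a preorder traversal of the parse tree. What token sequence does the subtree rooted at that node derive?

[Type [Prod [Prod [Atom str]] × [Atom unit]] → [Type [Prod [Atom bool]] → [Type [Prod [Atom bool]]]]]

bool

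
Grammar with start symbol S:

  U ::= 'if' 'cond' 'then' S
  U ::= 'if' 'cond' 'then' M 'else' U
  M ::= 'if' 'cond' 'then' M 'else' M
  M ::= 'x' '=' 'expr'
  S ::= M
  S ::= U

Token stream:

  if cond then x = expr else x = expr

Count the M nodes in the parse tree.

[S [M if cond then [M x = expr] else [M x = expr]]]

3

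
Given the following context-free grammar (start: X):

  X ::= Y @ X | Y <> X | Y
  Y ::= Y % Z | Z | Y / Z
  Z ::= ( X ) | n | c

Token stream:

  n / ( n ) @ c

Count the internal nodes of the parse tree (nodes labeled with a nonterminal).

[X [Y [Y [Z n]] / [Z ( [X [Y [Z n]]] )]] @ [X [Y [Z c]]]]

11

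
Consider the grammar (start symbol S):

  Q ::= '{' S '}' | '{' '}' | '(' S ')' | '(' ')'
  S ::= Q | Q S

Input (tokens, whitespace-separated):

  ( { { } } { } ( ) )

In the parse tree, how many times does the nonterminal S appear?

[S [Q ( [S [Q { [S [Q { }]] }] [S [Q { }] [S [Q ( )]]]] )]]

5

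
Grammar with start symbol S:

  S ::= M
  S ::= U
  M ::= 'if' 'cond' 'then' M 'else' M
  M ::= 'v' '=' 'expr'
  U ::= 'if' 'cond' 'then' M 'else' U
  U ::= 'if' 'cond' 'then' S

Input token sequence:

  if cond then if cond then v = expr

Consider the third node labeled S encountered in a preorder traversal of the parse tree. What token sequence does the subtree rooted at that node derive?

[S [U if cond then [S [U if cond then [S [M v = expr]]]]]]

v = expr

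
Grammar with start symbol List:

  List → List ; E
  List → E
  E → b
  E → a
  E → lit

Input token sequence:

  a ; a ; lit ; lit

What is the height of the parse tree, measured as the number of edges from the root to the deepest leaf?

[List [List [List [List [E a]] ; [E a]] ; [E lit]] ; [E lit]]

5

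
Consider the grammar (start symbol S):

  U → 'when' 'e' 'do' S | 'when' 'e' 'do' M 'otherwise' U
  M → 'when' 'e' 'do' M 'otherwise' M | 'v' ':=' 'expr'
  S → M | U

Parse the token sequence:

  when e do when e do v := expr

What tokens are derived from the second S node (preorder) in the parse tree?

when e do v := expr

[S [U when e do [S [U when e do [S [M v := expr]]]]]]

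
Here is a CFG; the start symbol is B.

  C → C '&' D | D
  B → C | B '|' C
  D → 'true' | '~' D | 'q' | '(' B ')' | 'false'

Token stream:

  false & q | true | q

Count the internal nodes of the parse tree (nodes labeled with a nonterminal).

11

[B [B [B [C [C [D false]] & [D q]]] | [C [D true]]] | [C [D q]]]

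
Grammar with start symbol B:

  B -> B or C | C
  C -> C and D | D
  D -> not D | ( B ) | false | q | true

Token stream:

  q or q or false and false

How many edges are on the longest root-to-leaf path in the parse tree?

[B [B [B [C [D q]]] or [C [D q]]] or [C [C [D false]] and [D false]]]

5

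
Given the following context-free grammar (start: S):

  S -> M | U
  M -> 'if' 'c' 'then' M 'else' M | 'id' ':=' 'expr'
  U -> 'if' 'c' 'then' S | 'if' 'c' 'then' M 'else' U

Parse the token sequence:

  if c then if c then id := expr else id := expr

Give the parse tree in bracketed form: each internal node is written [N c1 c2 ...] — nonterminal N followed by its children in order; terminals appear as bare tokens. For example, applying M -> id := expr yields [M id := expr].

[S [U if c then [S [M if c then [M id := expr] else [M id := expr]]]]]

S
U
if c then S
if c then M
if c then if c then M else M
if c then if c then id := expr else M
if c then if c then id := expr else id := expr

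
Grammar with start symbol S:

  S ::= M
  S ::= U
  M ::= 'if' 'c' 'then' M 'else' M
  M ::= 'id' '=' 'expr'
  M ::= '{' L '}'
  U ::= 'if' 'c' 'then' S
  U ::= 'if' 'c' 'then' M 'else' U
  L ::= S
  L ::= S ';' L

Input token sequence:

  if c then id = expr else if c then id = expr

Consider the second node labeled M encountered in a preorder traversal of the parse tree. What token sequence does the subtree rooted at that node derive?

[S [U if c then [M id = expr] else [U if c then [S [M id = expr]]]]]

id = expr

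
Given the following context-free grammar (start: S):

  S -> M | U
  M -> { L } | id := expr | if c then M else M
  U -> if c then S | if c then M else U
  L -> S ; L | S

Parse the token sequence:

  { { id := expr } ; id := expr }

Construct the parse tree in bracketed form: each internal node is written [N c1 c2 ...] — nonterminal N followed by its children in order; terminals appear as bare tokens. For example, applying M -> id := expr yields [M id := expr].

[S [M { [L [S [M { [L [S [M id := expr]]] }]] ; [L [S [M id := expr]]]] }]]

S
M
{ L }
{ S ; L }
{ M ; L }
{ { L } ; L }
{ { S } ; L }
{ { M } ; L }
{ { id := expr } ; L }
{ { id := expr } ; S }
{ { id := expr } ; M }
{ { id := expr } ; id := expr }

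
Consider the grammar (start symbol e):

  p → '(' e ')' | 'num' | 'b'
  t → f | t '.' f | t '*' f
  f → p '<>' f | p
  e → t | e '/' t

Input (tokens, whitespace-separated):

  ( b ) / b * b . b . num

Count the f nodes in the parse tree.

6

[e [e [t [f [p ( [e [t [f [p b]]]] )]]]] / [t [t [t [t [f [p b]]] * [f [p b]]] . [f [p b]]] . [f [p num]]]]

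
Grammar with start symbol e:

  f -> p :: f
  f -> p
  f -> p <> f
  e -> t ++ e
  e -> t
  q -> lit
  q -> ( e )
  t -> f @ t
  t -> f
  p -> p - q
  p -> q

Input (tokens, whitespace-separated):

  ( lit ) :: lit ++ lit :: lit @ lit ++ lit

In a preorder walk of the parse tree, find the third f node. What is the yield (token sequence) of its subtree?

[e [t [f [p [q ( [e [t [f [p [q lit]]]]] )]] :: [f [p [q lit]]]]] ++ [e [t [f [p [q lit]] :: [f [p [q lit]]]] @ [t [f [p [q lit]]]]] ++ [e [t [f [p [q lit]]]]]]]

lit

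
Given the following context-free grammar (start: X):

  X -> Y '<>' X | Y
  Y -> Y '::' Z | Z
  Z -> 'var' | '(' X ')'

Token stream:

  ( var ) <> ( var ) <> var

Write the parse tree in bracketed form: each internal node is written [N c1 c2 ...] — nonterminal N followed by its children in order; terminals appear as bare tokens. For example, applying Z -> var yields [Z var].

X
Y <> X
Z <> X
( X ) <> X
( Y ) <> X
( Z ) <> X
( var ) <> X
( var ) <> Y <> X
( var ) <> Z <> X
( var ) <> ( X ) <> X
( var ) <> ( Y ) <> X
( var ) <> ( Z ) <> X
( var ) <> ( var ) <> X
( var ) <> ( var ) <> Y
( var ) <> ( var ) <> Z
( var ) <> ( var ) <> var

[X [Y [Z ( [X [Y [Z var]]] )]] <> [X [Y [Z ( [X [Y [Z var]]] )]] <> [X [Y [Z var]]]]]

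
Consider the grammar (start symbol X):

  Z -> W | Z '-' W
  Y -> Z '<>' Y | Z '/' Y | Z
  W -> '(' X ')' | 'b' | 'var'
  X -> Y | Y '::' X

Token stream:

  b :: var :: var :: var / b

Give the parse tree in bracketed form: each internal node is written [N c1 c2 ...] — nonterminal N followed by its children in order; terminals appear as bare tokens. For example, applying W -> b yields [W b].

[X [Y [Z [W b]]] :: [X [Y [Z [W var]]] :: [X [Y [Z [W var]]] :: [X [Y [Z [W var]] / [Y [Z [W b]]]]]]]]

X
Y :: X
Z :: X
W :: X
b :: X
b :: Y :: X
b :: Z :: X
b :: W :: X
b :: var :: X
b :: var :: Y :: X
b :: var :: Z :: X
b :: var :: W :: X
b :: var :: var :: X
b :: var :: var :: Y
b :: var :: var :: Z / Y
b :: var :: var :: W / Y
b :: var :: var :: var / Y
b :: var :: var :: var / Z
b :: var :: var :: var / W
b :: var :: var :: var / b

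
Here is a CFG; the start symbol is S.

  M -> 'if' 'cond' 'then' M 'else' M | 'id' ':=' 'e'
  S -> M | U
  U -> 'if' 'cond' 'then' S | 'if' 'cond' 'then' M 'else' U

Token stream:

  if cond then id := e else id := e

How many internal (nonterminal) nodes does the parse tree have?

[S [M if cond then [M id := e] else [M id := e]]]

4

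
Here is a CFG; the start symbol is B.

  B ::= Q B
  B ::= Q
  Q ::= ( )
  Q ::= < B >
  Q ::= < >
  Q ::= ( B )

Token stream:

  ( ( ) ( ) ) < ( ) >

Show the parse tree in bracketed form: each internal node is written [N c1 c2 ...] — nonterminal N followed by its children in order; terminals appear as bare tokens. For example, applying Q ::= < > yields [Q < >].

[B [Q ( [B [Q ( )] [B [Q ( )]]] )] [B [Q < [B [Q ( )]] >]]]

B
Q B
( B ) B
( Q B ) B
( ( ) B ) B
( ( ) Q ) B
( ( ) ( ) ) B
( ( ) ( ) ) Q
( ( ) ( ) ) < B >
( ( ) ( ) ) < Q >
( ( ) ( ) ) < ( ) >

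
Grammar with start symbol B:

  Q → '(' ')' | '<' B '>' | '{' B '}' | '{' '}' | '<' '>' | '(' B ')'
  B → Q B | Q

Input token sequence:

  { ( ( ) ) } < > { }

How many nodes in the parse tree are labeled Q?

[B [Q { [B [Q ( [B [Q ( )]] )]] }] [B [Q < >] [B [Q { }]]]]

5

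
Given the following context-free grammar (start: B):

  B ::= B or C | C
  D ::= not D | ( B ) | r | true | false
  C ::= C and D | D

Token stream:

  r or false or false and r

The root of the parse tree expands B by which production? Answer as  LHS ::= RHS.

[B [B [B [C [D r]]] or [C [D false]]] or [C [C [D false]] and [D r]]]

B ::= B or C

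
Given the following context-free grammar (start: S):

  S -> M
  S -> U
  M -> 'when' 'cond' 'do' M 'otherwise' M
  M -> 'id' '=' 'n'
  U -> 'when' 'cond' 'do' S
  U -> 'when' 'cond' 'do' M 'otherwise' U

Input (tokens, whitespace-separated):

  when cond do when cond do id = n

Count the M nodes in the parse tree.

1

[S [U when cond do [S [U when cond do [S [M id = n]]]]]]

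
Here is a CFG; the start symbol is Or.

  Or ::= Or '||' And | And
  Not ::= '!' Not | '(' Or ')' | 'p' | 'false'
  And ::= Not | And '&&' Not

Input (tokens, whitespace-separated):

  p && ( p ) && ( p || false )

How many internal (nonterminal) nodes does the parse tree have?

[Or [And [And [And [Not p]] && [Not ( [Or [And [Not p]]] )]] && [Not ( [Or [Or [And [Not p]]] || [And [Not false]]] )]]]

16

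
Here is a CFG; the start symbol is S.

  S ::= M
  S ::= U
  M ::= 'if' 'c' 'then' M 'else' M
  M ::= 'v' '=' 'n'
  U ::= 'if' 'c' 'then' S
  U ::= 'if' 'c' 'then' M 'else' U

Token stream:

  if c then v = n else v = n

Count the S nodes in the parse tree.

[S [M if c then [M v = n] else [M v = n]]]

1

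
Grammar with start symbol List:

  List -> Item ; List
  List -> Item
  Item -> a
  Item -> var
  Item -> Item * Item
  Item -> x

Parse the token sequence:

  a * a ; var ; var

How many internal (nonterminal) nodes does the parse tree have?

[List [Item [Item a] * [Item a]] ; [List [Item var] ; [List [Item var]]]]

8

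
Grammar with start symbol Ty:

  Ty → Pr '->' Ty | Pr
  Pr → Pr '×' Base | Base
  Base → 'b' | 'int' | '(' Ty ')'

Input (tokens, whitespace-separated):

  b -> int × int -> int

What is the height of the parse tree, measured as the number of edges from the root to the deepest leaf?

[Ty [Pr [Base b]] -> [Ty [Pr [Pr [Base int]] × [Base int]] -> [Ty [Pr [Base int]]]]]

5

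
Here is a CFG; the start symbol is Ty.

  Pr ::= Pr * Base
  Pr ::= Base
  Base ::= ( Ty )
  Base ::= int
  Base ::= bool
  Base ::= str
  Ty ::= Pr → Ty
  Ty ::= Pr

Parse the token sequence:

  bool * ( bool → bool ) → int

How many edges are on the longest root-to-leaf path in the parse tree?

7

[Ty [Pr [Pr [Base bool]] * [Base ( [Ty [Pr [Base bool]] → [Ty [Pr [Base bool]]]] )]] → [Ty [Pr [Base int]]]]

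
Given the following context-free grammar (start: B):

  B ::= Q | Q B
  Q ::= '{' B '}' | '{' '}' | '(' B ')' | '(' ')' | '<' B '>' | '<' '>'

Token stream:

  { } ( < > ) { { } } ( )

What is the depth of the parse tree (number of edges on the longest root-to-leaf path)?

[B [Q { }] [B [Q ( [B [Q < >]] )] [B [Q { [B [Q { }]] }] [B [Q ( )]]]]]

6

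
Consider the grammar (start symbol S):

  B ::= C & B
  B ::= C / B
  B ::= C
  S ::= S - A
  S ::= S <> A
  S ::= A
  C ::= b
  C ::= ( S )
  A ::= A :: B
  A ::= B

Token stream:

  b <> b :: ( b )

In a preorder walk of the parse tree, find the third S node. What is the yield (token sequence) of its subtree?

[S [S [A [B [C b]]]] <> [A [A [B [C b]]] :: [B [C ( [S [A [B [C b]]]] )]]]]

b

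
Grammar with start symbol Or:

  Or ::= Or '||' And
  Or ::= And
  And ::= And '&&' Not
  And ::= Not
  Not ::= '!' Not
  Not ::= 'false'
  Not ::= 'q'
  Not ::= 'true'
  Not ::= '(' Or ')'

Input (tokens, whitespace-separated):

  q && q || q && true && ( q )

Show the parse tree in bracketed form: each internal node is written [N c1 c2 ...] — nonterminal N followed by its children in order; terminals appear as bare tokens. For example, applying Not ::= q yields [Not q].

[Or [Or [And [And [Not q]] && [Not q]]] || [And [And [And [Not q]] && [Not true]] && [Not ( [Or [And [Not q]]] )]]]

Or
Or || And
And || And
And && Not || And
Not && Not || And
q && Not || And
q && q || And
q && q || And && Not
q && q || And && Not && Not
q && q || Not && Not && Not
q && q || q && Not && Not
q && q || q && true && Not
q && q || q && true && ( Or )
q && q || q && true && ( And )
q && q || q && true && ( Not )
q && q || q && true && ( q )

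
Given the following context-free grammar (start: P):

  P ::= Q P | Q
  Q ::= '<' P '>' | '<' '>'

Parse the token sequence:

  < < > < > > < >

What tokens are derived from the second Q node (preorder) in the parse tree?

< >

[P [Q < [P [Q < >] [P [Q < >]]] >] [P [Q < >]]]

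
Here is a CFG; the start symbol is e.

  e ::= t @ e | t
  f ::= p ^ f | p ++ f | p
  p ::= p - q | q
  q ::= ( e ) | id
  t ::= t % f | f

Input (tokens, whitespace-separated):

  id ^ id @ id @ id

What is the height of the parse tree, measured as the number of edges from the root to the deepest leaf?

7

[e [t [f [p [q id]] ^ [f [p [q id]]]]] @ [e [t [f [p [q id]]]] @ [e [t [f [p [q id]]]]]]]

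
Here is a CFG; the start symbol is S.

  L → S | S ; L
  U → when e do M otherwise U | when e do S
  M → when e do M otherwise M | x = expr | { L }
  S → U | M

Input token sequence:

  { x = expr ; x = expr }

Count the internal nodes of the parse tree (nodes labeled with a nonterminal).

[S [M { [L [S [M x = expr]] ; [L [S [M x = expr]]]] }]]

8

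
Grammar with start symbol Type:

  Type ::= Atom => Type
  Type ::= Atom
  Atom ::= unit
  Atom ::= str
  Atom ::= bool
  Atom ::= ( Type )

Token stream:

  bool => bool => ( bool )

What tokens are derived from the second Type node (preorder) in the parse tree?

[Type [Atom bool] => [Type [Atom bool] => [Type [Atom ( [Type [Atom bool]] )]]]]

bool => ( bool )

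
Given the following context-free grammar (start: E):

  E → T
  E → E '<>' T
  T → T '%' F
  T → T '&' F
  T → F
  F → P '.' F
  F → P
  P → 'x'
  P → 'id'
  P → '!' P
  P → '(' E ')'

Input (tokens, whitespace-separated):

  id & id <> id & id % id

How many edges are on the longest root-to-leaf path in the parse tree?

6

[E [E [T [T [F [P id]]] & [F [P id]]]] <> [T [T [T [F [P id]]] & [F [P id]]] % [F [P id]]]]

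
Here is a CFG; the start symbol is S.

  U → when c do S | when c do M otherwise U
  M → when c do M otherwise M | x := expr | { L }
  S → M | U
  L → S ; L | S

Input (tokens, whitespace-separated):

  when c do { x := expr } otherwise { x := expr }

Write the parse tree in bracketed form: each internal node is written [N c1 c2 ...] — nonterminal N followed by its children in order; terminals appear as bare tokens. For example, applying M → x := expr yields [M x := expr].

[S [M when c do [M { [L [S [M x := expr]]] }] otherwise [M { [L [S [M x := expr]]] }]]]

S
M
when c do M otherwise M
when c do { L } otherwise M
when c do { S } otherwise M
when c do { M } otherwise M
when c do { x := expr } otherwise M
when c do { x := expr } otherwise { L }
when c do { x := expr } otherwise { S }
when c do { x := expr } otherwise { M }
when c do { x := expr } otherwise { x := expr }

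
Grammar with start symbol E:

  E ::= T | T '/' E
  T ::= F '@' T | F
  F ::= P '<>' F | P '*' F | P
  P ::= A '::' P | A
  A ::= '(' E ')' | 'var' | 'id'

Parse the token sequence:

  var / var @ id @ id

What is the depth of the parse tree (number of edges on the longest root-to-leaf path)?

8

[E [T [F [P [A var]]]] / [E [T [F [P [A var]]] @ [T [F [P [A id]]] @ [T [F [P [A id]]]]]]]]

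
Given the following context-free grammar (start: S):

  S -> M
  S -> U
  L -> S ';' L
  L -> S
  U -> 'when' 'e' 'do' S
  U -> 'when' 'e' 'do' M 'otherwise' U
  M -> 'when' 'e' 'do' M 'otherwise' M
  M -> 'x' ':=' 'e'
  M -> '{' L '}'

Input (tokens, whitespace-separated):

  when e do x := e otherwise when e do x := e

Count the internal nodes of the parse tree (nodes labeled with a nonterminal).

6

[S [U when e do [M x := e] otherwise [U when e do [S [M x := e]]]]]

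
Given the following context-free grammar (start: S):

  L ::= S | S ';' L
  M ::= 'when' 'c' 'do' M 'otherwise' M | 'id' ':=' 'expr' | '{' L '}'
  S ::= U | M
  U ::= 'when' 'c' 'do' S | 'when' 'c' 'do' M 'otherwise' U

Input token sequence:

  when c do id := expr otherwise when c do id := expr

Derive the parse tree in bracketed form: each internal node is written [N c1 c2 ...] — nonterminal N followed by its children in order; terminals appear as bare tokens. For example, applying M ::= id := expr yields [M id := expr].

S
U
when c do M otherwise U
when c do id := expr otherwise U
when c do id := expr otherwise when c do S
when c do id := expr otherwise when c do M
when c do id := expr otherwise when c do id := expr

[S [U when c do [M id := expr] otherwise [U when c do [S [M id := expr]]]]]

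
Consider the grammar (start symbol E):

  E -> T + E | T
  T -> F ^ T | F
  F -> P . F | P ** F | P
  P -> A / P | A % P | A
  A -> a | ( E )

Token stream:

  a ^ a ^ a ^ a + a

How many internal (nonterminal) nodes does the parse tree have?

[E [T [F [P [A a]]] ^ [T [F [P [A a]]] ^ [T [F [P [A a]]] ^ [T [F [P [A a]]]]]]] + [E [T [F [P [A a]]]]]]

22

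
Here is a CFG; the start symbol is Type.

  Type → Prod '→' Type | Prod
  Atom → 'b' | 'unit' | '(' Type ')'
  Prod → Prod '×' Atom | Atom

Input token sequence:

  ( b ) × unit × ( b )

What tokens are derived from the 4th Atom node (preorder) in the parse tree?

[Type [Prod [Prod [Prod [Atom ( [Type [Prod [Atom b]]] )]] × [Atom unit]] × [Atom ( [Type [Prod [Atom b]]] )]]]

( b )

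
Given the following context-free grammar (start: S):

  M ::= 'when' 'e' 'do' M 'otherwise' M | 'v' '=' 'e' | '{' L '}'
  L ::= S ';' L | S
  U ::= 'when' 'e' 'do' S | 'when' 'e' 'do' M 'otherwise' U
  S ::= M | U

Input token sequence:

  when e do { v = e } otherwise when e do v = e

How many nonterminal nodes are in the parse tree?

[S [U when e do [M { [L [S [M v = e]]] }] otherwise [U when e do [S [M v = e]]]]]

9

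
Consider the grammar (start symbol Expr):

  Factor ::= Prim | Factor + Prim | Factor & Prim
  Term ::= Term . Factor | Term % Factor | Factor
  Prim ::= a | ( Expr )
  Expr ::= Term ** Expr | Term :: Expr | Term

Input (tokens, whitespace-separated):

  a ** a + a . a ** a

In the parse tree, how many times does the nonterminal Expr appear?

3

[Expr [Term [Factor [Prim a]]] ** [Expr [Term [Term [Factor [Factor [Prim a]] + [Prim a]]] . [Factor [Prim a]]] ** [Expr [Term [Factor [Prim a]]]]]]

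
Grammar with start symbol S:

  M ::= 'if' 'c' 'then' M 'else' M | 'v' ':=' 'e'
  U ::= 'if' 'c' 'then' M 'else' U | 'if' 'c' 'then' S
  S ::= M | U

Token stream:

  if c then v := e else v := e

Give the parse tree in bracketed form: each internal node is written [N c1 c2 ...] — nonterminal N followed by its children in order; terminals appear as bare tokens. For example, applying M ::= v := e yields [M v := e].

[S [M if c then [M v := e] else [M v := e]]]

S
M
if c then M else M
if c then v := e else M
if c then v := e else v := e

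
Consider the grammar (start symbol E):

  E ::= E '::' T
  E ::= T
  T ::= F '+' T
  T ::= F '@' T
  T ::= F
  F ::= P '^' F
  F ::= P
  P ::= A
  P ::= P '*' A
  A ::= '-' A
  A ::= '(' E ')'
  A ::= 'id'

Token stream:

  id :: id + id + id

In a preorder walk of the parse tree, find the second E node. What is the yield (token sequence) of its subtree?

[E [E [T [F [P [A id]]]]] :: [T [F [P [A id]]] + [T [F [P [A id]]] + [T [F [P [A id]]]]]]]

id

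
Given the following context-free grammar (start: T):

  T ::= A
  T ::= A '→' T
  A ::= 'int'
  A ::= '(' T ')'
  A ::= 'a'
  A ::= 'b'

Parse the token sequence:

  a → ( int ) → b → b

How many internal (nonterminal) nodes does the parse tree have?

[T [A a] → [T [A ( [T [A int]] )] → [T [A b] → [T [A b]]]]]

10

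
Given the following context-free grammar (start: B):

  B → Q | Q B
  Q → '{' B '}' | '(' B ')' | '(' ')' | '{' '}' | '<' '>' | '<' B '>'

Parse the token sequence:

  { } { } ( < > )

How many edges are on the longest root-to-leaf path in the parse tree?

6

[B [Q { }] [B [Q { }] [B [Q ( [B [Q < >]] )]]]]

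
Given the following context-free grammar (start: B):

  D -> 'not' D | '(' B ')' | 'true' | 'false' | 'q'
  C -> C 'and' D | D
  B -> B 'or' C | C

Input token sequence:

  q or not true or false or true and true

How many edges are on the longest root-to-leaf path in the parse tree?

[B [B [B [B [C [D q]]] or [C [D not [D true]]]] or [C [D false]]] or [C [C [D true]] and [D true]]]

6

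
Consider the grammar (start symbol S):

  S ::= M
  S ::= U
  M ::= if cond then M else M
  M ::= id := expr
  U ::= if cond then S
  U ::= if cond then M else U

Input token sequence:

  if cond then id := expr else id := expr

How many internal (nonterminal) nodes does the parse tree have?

[S [M if cond then [M id := expr] else [M id := expr]]]

4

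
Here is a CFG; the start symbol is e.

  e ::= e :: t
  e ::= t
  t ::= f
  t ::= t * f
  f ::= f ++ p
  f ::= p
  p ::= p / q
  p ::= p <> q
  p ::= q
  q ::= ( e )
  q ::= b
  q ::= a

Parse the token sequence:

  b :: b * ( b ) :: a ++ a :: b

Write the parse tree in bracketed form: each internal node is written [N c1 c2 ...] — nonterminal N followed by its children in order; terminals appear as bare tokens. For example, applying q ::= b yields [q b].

[e [e [e [e [t [f [p [q b]]]]] :: [t [t [f [p [q b]]]] * [f [p [q ( [e [t [f [p [q b]]]]] )]]]]] :: [t [f [f [p [q a]]] ++ [p [q a]]]]] :: [t [f [p [q b]]]]]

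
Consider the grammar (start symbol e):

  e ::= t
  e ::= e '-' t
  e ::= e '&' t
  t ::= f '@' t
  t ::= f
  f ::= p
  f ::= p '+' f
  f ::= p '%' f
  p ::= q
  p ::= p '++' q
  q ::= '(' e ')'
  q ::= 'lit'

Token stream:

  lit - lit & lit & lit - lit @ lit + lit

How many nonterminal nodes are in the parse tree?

32

[e [e [e [e [e [t [f [p [q lit]]]]] - [t [f [p [q lit]]]]] & [t [f [p [q lit]]]]] & [t [f [p [q lit]]]]] - [t [f [p [q lit]]] @ [t [f [p [q lit]] + [f [p [q lit]]]]]]]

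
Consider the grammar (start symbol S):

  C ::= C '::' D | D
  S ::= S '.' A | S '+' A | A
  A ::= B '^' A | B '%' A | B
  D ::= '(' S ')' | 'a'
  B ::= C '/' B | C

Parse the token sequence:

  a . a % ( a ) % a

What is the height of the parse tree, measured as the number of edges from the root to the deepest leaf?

11

[S [S [A [B [C [D a]]]]] . [A [B [C [D a]]] % [A [B [C [D ( [S [A [B [C [D a]]]]] )]]] % [A [B [C [D a]]]]]]]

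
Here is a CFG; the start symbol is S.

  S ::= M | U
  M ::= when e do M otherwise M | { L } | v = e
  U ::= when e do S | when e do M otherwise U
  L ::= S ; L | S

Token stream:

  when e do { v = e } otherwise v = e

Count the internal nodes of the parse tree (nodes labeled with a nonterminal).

7

[S [M when e do [M { [L [S [M v = e]]] }] otherwise [M v = e]]]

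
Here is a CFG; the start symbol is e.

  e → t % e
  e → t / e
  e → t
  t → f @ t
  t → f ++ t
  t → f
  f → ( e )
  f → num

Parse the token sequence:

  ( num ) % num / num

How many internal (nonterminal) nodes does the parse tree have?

12

[e [t [f ( [e [t [f num]]] )]] % [e [t [f num]] / [e [t [f num]]]]]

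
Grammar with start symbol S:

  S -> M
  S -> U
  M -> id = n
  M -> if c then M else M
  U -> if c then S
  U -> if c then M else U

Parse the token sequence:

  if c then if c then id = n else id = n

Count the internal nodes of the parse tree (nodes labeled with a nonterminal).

6

[S [U if c then [S [M if c then [M id = n] else [M id = n]]]]]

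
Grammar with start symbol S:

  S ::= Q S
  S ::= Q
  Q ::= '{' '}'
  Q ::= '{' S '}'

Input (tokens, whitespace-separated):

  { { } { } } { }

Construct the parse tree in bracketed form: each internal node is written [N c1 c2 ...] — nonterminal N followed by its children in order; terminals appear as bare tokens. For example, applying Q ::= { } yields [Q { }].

[S [Q { [S [Q { }] [S [Q { }]]] }] [S [Q { }]]]

S
Q S
{ S } S
{ Q S } S
{ { } S } S
{ { } Q } S
{ { } { } } S
{ { } { } } Q
{ { } { } } { }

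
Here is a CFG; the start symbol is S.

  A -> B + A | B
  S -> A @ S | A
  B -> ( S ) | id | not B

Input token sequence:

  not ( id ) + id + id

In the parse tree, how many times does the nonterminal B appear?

[S [A [B not [B ( [S [A [B id]]] )]] + [A [B id] + [A [B id]]]]]

5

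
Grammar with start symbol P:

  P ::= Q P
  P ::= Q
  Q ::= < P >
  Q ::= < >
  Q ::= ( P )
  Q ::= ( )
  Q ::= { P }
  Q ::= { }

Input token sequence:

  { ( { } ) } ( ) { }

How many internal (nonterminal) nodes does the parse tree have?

10

[P [Q { [P [Q ( [P [Q { }]] )]] }] [P [Q ( )] [P [Q { }]]]]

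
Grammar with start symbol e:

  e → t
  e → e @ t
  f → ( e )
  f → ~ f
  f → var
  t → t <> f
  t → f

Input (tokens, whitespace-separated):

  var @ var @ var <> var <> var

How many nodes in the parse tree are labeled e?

3

[e [e [e [t [f var]]] @ [t [f var]]] @ [t [t [t [f var]] <> [f var]] <> [f var]]]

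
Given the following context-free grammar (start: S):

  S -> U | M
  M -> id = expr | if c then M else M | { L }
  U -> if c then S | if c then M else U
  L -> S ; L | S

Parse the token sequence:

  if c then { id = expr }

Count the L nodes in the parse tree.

1

[S [U if c then [S [M { [L [S [M id = expr]]] }]]]]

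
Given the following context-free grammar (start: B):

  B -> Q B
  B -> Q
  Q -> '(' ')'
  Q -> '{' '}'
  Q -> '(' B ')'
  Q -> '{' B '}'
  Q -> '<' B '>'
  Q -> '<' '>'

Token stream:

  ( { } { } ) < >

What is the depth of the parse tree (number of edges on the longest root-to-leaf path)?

5

[B [Q ( [B [Q { }] [B [Q { }]]] )] [B [Q < >]]]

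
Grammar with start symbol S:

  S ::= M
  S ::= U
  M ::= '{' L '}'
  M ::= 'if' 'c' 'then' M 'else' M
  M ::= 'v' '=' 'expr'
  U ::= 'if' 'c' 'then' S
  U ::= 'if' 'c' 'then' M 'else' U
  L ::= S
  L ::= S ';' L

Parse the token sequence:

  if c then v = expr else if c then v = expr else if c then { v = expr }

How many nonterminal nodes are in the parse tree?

11

[S [U if c then [M v = expr] else [U if c then [M v = expr] else [U if c then [S [M { [L [S [M v = expr]]] }]]]]]]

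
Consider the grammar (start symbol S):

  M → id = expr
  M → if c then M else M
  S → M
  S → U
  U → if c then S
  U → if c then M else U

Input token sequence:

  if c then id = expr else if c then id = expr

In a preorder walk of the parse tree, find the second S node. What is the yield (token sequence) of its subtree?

[S [U if c then [M id = expr] else [U if c then [S [M id = expr]]]]]

id = expr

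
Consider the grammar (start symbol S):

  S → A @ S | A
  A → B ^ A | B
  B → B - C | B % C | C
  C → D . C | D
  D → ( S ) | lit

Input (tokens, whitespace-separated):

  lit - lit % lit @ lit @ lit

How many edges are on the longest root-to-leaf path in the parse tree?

[S [A [B [B [B [C [D lit]]] - [C [D lit]]] % [C [D lit]]]] @ [S [A [B [C [D lit]]]] @ [S [A [B [C [D lit]]]]]]]

7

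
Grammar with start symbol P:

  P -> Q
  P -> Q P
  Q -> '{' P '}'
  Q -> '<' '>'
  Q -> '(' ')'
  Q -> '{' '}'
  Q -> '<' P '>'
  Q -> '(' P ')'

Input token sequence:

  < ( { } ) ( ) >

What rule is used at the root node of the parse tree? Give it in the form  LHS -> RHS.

P -> Q

[P [Q < [P [Q ( [P [Q { }]] )] [P [Q ( )]]] >]]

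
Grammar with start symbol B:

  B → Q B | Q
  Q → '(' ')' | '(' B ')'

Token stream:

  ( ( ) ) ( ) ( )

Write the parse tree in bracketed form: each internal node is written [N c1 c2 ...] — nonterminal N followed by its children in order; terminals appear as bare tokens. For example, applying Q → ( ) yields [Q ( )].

B
Q B
( B ) B
( Q ) B
( ( ) ) B
( ( ) ) Q B
( ( ) ) ( ) B
( ( ) ) ( ) Q
( ( ) ) ( ) ( )

[B [Q ( [B [Q ( )]] )] [B [Q ( )] [B [Q ( )]]]]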